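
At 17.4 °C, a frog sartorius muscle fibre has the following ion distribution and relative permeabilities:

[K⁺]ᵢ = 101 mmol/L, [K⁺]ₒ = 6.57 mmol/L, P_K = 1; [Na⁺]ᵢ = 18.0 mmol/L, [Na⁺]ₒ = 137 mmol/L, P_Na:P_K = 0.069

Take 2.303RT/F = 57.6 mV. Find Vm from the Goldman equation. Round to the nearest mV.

Vm = 57.6 · log₁₀[(Σ P·[cation]ₒ + Σ P·[anion]ᵢ) / (Σ P·[cation]ᵢ + Σ P·[anion]ₒ)]
Numerator = 1×6.57 + 0.069×137 = 16.02
Denominator = 1×101 + 0.069×18.0 = 102.2
Vm = 57.6 · log₁₀(0.15672) = 57.6 × (-0.8049) = -46.36 mV

-46 mV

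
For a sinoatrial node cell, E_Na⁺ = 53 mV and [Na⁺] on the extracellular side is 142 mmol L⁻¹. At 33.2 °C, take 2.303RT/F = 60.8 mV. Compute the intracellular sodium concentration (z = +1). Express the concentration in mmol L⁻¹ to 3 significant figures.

Nernst: E = (60.8/1) · log₁₀([out]/[in]), so log₁₀([out]/[in]) = 53.0 × 1 / 60.8 = 0.8717.
[out]/[in] = 10^(0.8717) = 7.442.
[in] = 142 / 7.442 = 19.08 mmol L⁻¹.

19.1 mmol L⁻¹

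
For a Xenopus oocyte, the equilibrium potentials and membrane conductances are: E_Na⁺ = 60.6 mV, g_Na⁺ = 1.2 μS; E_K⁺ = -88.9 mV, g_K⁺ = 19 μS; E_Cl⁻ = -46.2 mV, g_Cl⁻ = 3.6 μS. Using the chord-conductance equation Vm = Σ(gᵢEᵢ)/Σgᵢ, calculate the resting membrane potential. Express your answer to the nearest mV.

-75 mV

Σ gᵢEᵢ = 1.2·(60.6) + 19·(-88.9) + 3.6·(-46.2) = -1782.70
Σ gᵢ = 1.2 + 19 + 3.6 = 23.8
Vm = -1782.70 / 23.8 = -74.90 mV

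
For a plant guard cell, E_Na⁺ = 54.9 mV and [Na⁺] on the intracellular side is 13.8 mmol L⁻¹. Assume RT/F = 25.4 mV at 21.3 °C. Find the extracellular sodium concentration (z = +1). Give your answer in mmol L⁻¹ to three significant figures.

120 mmol L⁻¹

Nernst: E = (25.4/1) · ln([out]/[in]), so ln([out]/[in]) = 54.9 × 1 / 25.4 = 2.1614.
[out]/[in] = e^(2.1614) = 8.683.
[out] = 8.683 × 13.8 = 119.8 mmol L⁻¹.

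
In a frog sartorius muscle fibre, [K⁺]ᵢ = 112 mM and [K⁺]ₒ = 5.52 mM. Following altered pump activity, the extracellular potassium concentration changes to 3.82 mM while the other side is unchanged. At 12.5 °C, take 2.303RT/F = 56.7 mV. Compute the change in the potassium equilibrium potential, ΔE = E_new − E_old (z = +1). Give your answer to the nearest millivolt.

-9 mV

E_old = (56.7/1)·log₁₀(5.52/112) = -74.12 mV
E_new = (56.7/1)·log₁₀(3.82/112) = -83.19 mV
ΔE = -83.19 − (-74.12) = -9.06 mV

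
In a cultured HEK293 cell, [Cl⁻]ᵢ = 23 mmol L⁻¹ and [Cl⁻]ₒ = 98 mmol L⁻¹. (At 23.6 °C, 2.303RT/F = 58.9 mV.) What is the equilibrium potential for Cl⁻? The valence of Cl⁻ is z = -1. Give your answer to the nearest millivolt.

-37 mV

E = (58.9/z) · log₁₀([Cl⁻]_out/[Cl⁻]_in) with z = -1.
For an anion, dividing by z = -1 reverses the sign.
= (58.9/-1) · log₁₀(98/23) = -58.90 · log₁₀(4.261)
= -58.90 · (0.6295) = -37.08 mV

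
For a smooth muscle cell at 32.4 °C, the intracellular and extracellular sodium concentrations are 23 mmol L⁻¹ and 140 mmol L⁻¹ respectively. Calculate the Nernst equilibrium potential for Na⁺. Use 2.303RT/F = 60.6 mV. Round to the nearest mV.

E = (60.6/z) · log₁₀([Na⁺]_out/[Na⁺]_in) with z = +1.
= (60.6/1) · log₁₀(140/23) = 60.60 · log₁₀(6.087)
= 60.60 · (0.7844) = 47.53 mV

48 mV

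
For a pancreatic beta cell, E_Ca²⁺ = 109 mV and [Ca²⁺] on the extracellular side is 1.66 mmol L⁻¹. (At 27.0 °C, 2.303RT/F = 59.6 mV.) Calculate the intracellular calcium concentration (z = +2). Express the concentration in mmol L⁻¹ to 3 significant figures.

0.000365 mmol L⁻¹

Nernst: E = (59.6/2) · log₁₀([out]/[in]), so log₁₀([out]/[in]) = 109.0 × 2 / 59.6 = 3.6577.
[out]/[in] = 10^(3.6577) = 4547.
[in] = 1.66 / 4547 = 0.0003651 mmol L⁻¹.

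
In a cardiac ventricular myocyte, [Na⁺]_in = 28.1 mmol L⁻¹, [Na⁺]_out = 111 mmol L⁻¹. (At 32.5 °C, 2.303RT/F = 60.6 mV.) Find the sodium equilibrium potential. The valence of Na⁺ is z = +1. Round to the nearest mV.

E = (60.6/z) · log₁₀([Na⁺]_out/[Na⁺]_in) with z = +1.
= (60.6/1) · log₁₀(111/28.1) = 60.60 · log₁₀(3.95)
= 60.60 · (0.5966) = 36.15 mV

36 mV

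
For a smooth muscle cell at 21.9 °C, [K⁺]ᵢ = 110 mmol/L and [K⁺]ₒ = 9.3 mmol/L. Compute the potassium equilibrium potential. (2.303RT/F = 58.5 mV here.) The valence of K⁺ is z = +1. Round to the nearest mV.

E = (58.5/z) · log₁₀([K⁺]_out/[K⁺]_in) with z = +1.
= (58.5/1) · log₁₀(9.3/110) = 58.50 · log₁₀(0.08455)
= 58.50 · (-1.0729) = -62.77 mV

-63 mV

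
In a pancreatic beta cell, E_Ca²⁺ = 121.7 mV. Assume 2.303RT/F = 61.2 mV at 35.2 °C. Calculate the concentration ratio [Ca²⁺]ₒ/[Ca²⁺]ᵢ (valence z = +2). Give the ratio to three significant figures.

9490

log₁₀([out]/[in]) = E·z/(61.2) = 121.7 × 2 / 61.2 = 3.9771
[out]/[in] = 10^(3.9771) = 9487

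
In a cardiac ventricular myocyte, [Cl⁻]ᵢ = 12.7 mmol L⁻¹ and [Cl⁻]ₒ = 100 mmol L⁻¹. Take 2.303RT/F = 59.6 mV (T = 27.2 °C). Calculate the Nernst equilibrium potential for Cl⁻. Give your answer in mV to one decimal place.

E = (59.6/z) · log₁₀([Cl⁻]_out/[Cl⁻]_in) with z = -1.
For an anion, dividing by z = -1 reverses the sign.
= (59.6/-1) · log₁₀(100/12.7) = -59.60 · log₁₀(7.874)
= -59.60 · (0.8962) = -53.41 mV

-53.4 mV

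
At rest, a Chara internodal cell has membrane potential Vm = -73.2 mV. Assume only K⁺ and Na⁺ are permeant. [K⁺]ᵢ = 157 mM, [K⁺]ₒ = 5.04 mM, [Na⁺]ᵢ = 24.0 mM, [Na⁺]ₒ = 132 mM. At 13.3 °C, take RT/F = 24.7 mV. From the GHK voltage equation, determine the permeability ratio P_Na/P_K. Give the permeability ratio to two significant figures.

0.023

Let α = P_Na/P_K. GHK: Vm = 24.7·ln[(Kₒ + α·Naₒ)/(Kᵢ + α·Naᵢ)].
e^(Vm/24.7) = e^(-73.2/24.7) = 0.051635
So 0.051635·(Kᵢ + α·Naᵢ) = Kₒ + α·Naₒ → α = (0.051635·157.0 − 5.04) / (132.0 − 0.051635·24.0)
α = (8.107 − 5.04) / (132.0 − 1.239) = 3.067/130.8 = 0.02345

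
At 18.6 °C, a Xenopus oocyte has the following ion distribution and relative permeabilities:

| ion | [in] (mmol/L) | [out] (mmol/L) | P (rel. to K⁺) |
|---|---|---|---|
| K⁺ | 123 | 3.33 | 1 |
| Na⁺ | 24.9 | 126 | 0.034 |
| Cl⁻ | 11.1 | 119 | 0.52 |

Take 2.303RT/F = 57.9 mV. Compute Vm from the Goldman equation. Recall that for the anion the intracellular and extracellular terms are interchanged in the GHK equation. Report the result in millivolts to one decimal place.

-66.1 mV

Vm = 57.9 · log₁₀[(Σ P·[cation]ₒ + Σ P·[anion]ᵢ) / (Σ P·[cation]ᵢ + Σ P·[anion]ₒ)]
Numerator = 1×3.33 + 0.034×126 + 0.52×11.1 = 13.39
Denominator = 1×123 + 0.034×24.9 + 0.52×119 = 185.7
Vm = 57.9 · log₁₀(0.072074) = 57.9 × (-1.1422) = -66.13 mV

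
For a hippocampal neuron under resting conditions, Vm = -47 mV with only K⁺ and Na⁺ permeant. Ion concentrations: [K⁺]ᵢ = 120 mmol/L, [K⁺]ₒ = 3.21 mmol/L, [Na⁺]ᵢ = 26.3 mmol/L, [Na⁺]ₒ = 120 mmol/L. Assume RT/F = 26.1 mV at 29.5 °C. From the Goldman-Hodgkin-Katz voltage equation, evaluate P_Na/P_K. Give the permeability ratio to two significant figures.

0.14

Let α = P_Na/P_K. GHK: Vm = 26.1·ln[(Kₒ + α·Naₒ)/(Kᵢ + α·Naᵢ)].
e^(Vm/26.1) = e^(-47.0/26.1) = 0.16517
So 0.16517·(Kᵢ + α·Naᵢ) = Kₒ + α·Naₒ → α = (0.16517·120.0 − 3.21) / (120.0 − 0.16517·26.3)
α = (19.82 − 3.21) / (120.0 − 4.344) = 16.61/115.7 = 0.1436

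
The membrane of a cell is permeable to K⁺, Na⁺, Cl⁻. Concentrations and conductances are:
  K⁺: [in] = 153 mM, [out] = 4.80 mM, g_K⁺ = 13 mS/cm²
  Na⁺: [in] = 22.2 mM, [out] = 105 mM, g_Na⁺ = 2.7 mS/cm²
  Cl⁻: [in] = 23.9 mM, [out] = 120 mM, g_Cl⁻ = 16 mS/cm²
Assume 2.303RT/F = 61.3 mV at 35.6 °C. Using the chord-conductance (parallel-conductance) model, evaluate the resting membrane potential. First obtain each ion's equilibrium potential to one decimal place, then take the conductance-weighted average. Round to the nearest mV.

-56 mV

E_K⁺ = (61.3/1)·log₁₀(4.80/153) = -92.2 mV
E_Na⁺ = (61.3/1)·log₁₀(105/22.2) = 41.4 mV
E_Cl⁻ = (61.3/-1)·log₁₀(120/23.9) = -43.0 mV
Vm = (Σ gᵢEᵢ)/(Σ gᵢ) = (13·-92.2 + 2.7·41.4 + 16·-43.0) / (13 + 2.7 + 16)
= -1774.82 / 31.7 = -55.99 mV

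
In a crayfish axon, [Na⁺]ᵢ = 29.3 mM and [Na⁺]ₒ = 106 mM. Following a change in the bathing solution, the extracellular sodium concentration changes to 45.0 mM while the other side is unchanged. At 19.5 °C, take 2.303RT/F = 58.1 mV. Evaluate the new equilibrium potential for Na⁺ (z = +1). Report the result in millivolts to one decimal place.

After the shift: [Na⁺]_out = 45.0, [Na⁺]_in = 29.3 mM.
E_new = (58.1/1)·log₁₀(45.0/29.3) = 58.10 · (0.1863) = 10.83 mV

10.8 mV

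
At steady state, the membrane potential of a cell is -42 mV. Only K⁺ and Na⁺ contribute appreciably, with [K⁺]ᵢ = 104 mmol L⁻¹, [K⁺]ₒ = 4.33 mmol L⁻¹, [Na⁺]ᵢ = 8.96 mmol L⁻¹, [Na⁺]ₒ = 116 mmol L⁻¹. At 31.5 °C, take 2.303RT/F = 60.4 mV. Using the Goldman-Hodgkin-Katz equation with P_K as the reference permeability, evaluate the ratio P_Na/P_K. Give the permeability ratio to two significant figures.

Let α = P_Na/P_K. GHK: Vm = 60.4·log₁₀[(Kₒ + α·Naₒ)/(Kᵢ + α·Naᵢ)].
10^(Vm/60.4) = 10^(-42.0/60.4) = 0.20167
So 0.20167·(Kᵢ + α·Naᵢ) = Kₒ + α·Naₒ → α = (0.20167·104.0 − 4.33) / (116.0 − 0.20167·8.96)
α = (20.97 − 4.33) / (116.0 − 1.807) = 16.64/114.2 = 0.1457

0.15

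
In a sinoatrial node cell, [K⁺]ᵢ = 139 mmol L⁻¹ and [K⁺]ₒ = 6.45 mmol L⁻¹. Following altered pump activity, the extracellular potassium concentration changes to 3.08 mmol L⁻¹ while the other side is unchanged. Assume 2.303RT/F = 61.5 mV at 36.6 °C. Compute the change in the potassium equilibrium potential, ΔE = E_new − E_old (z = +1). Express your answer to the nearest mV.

E_old = (61.5/1)·log₁₀(6.45/139) = -82.01 mV
E_new = (61.5/1)·log₁₀(3.08/139) = -101.75 mV
ΔE = -101.75 − (-82.01) = -19.74 mV

-20 mV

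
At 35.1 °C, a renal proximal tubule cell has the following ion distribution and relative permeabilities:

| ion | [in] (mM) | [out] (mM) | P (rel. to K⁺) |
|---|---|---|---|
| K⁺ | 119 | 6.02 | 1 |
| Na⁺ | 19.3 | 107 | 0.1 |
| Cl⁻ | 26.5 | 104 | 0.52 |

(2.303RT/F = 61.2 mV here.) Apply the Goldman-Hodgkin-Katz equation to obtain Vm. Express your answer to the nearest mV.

-46 mV

Vm = 61.2 · log₁₀[(Σ P·[cation]ₒ + Σ P·[anion]ᵢ) / (Σ P·[cation]ᵢ + Σ P·[anion]ₒ)]
Numerator = 1×6.02 + 0.1×107 + 0.52×26.5 = 30.5
Denominator = 1×119 + 0.1×19.3 + 0.52×104 = 175
Vm = 61.2 · log₁₀(0.17428) = 61.2 × (-0.7588) = -46.44 mV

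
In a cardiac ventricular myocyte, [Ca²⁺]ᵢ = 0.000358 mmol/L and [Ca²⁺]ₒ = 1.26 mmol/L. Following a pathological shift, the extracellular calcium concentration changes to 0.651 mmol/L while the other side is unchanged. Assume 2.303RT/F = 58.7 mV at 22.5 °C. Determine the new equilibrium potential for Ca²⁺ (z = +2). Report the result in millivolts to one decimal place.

After the shift: [Ca²⁺]_out = 0.651, [Ca²⁺]_in = 0.000358 mmol/L.
E_new = (58.7/2)·log₁₀(0.651/0.000358) = 29.35 · (3.2597) = 95.67 mV

95.7 mV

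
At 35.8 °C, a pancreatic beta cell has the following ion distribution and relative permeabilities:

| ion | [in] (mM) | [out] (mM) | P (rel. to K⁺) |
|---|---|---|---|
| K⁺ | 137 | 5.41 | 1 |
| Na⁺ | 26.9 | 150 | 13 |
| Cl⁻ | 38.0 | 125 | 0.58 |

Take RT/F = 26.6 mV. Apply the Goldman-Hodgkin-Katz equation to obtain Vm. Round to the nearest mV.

34 mV

Vm = 26.6 · ln[(Σ P·[cation]ₒ + Σ P·[anion]ᵢ) / (Σ P·[cation]ᵢ + Σ P·[anion]ₒ)]
Numerator = 1×5.41 + 13×150 + 0.58×38.0 = 1977
Denominator = 1×137 + 13×26.9 + 0.58×125 = 559.2
Vm = 26.6 · ln(3.5362) = 26.6 × (1.2631) = 33.60 mV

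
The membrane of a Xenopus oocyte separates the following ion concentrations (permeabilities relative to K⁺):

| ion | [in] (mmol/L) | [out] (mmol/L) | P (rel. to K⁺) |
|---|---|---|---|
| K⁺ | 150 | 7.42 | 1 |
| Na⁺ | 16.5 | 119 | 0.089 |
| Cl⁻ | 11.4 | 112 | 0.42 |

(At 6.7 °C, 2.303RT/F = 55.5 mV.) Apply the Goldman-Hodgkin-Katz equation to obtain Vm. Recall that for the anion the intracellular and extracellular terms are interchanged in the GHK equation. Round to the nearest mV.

Vm = 55.5 · log₁₀[(Σ P·[cation]ₒ + Σ P·[anion]ᵢ) / (Σ P·[cation]ᵢ + Σ P·[anion]ₒ)]
Numerator = 1×7.42 + 0.089×119 + 0.42×11.4 = 22.8
Denominator = 1×150 + 0.089×16.5 + 0.42×112 = 198.5
Vm = 55.5 · log₁₀(0.11485) = 55.5 × (-0.9399) = -52.16 mV

-52 mV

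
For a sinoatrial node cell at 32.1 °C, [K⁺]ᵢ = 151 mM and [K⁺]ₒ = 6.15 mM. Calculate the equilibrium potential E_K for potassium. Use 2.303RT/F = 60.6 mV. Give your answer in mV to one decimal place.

E = (60.6/z) · log₁₀([K⁺]_out/[K⁺]_in) with z = +1.
= (60.6/1) · log₁₀(6.15/151) = 60.60 · log₁₀(0.04073)
= 60.60 · (-1.3901) = -84.24 mV

-84.2 mV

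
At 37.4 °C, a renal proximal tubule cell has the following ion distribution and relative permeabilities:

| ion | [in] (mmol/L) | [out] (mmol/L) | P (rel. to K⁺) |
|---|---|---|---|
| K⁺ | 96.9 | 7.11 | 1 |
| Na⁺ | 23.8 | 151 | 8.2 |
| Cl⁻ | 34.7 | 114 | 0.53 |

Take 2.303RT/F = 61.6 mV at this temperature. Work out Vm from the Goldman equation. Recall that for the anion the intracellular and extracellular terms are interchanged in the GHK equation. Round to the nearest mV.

Vm = 61.6 · log₁₀[(Σ P·[cation]ₒ + Σ P·[anion]ᵢ) / (Σ P·[cation]ᵢ + Σ P·[anion]ₒ)]
Numerator = 1×7.11 + 8.2×151 + 0.53×34.7 = 1264
Denominator = 1×96.9 + 8.2×23.8 + 0.53×114 = 352.5
Vm = 61.6 · log₁₀(3.5852) = 61.6 × (0.5545) = 34.16 mV

34 mV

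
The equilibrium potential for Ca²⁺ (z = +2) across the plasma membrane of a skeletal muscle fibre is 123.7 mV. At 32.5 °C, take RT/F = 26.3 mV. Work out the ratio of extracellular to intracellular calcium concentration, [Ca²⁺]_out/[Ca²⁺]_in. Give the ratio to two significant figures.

ln([out]/[in]) = E·z/(26.3) = 123.7 × 2 / 26.3 = 9.4068
[out]/[in] = e^(9.4068) = 1.217e+04

12000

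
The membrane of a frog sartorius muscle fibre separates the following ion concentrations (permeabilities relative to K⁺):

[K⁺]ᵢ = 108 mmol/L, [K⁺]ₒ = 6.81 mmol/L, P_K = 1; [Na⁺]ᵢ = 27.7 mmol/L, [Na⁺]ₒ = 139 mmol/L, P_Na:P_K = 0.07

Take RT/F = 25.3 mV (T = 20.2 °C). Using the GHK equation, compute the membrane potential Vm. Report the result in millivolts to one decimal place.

Vm = 25.3 · ln[(Σ P·[cation]ₒ + Σ P·[anion]ᵢ) / (Σ P·[cation]ᵢ + Σ P·[anion]ₒ)]
Numerator = 1×6.81 + 0.07×139 = 16.54
Denominator = 1×108 + 0.07×27.7 = 109.9
Vm = 25.3 · ln(0.15045) = 25.3 × (-1.8941) = -47.92 mV

-47.9 mV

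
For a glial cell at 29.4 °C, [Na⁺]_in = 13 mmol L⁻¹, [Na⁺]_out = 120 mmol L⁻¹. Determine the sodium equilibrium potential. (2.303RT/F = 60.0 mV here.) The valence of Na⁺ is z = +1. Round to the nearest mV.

58 mV

E = (60.0/z) · log₁₀([Na⁺]_out/[Na⁺]_in) with z = +1.
= (60.0/1) · log₁₀(120/13) = 60.00 · log₁₀(9.231)
= 60.00 · (0.9652) = 57.91 mV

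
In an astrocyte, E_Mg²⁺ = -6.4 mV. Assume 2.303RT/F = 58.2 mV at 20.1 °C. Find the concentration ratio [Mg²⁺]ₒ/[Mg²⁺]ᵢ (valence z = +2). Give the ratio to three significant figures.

log₁₀([out]/[in]) = E·z/(58.2) = -6.4 × 2 / 58.2 = -0.2199
[out]/[in] = 10^(-0.2199) = 0.6027

0.603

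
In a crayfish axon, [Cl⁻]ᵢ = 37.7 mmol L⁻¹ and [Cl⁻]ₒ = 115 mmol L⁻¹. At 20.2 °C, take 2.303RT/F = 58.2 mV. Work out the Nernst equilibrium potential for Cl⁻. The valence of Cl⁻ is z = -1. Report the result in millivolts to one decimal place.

E = (58.2/z) · log₁₀([Cl⁻]_out/[Cl⁻]_in) with z = -1.
For an anion, dividing by z = -1 reverses the sign.
= (58.2/-1) · log₁₀(115/37.7) = -58.20 · log₁₀(3.05)
= -58.20 · (0.4844) = -28.19 mV

-28.2 mV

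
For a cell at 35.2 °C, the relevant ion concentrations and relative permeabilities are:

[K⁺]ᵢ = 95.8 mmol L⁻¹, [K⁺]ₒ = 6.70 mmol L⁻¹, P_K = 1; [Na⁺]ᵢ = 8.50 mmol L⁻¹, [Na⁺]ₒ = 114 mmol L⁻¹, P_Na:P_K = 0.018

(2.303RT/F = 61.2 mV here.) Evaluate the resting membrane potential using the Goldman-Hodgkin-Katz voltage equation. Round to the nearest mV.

Vm = 61.2 · log₁₀[(Σ P·[cation]ₒ + Σ P·[anion]ᵢ) / (Σ P·[cation]ᵢ + Σ P·[anion]ₒ)]
Numerator = 1×6.70 + 0.018×114 = 8.752
Denominator = 1×95.8 + 0.018×8.50 = 95.95
Vm = 61.2 · log₁₀(0.091211) = 61.2 × (-1.0400) = -63.65 mV

-64 mV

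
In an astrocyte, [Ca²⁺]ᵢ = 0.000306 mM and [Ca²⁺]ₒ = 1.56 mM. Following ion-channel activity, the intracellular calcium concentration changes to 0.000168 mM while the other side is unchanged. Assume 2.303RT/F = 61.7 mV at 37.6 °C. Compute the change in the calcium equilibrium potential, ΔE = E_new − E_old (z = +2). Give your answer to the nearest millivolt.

E_old = (61.7/2)·log₁₀(1.56/0.000306) = 114.37 mV
E_new = (61.7/2)·log₁₀(1.56/0.000168) = 122.41 mV
ΔE = 122.41 − (114.37) = 8.03 mV

8 mV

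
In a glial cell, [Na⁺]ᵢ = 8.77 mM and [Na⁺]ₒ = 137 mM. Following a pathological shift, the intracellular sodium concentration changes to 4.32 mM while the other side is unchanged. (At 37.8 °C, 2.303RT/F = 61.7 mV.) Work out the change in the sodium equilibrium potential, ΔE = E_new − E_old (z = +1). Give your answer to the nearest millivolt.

E_old = (61.7/1)·log₁₀(137/8.77) = 73.65 mV
E_new = (61.7/1)·log₁₀(137/4.32) = 92.63 mV
ΔE = 92.63 − (73.65) = 18.97 mV

19 mV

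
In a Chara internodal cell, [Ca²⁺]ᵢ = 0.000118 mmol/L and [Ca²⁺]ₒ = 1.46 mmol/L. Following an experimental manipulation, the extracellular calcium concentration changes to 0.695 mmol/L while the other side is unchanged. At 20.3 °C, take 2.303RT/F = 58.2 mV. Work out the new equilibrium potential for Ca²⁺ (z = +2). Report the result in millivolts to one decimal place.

109.7 mV

After the shift: [Ca²⁺]_out = 0.695, [Ca²⁺]_in = 0.000118 mmol/L.
E_new = (58.2/2)·log₁₀(0.695/0.000118) = 29.10 · (3.7701) = 109.71 mV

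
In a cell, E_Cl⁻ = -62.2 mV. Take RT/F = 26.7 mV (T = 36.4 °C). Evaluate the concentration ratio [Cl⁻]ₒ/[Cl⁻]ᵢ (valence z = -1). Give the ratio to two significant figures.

10

ln([out]/[in]) = E·z/(26.7) = -62.2 × -1 / 26.7 = 2.3296
[out]/[in] = e^(2.3296) = 10.27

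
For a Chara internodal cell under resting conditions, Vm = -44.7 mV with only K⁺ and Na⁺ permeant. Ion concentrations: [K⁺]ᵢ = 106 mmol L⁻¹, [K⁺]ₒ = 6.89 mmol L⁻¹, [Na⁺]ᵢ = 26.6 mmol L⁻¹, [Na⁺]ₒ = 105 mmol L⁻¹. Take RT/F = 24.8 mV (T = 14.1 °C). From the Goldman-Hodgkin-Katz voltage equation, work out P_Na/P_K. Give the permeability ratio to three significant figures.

Let α = P_Na/P_K. GHK: Vm = 24.8·ln[(Kₒ + α·Naₒ)/(Kᵢ + α·Naᵢ)].
e^(Vm/24.8) = e^(-44.7/24.8) = 0.1649
So 0.1649·(Kᵢ + α·Naᵢ) = Kₒ + α·Naₒ → α = (0.1649·106.0 − 6.89) / (105.0 − 0.1649·26.6)
α = (17.48 − 6.89) / (105.0 − 4.386) = 10.59/100.6 = 0.1052

0.105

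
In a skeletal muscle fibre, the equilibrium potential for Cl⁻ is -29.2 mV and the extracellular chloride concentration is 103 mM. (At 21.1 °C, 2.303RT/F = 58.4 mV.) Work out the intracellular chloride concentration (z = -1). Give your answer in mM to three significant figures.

32.6 mM

Nernst: E = (58.4/-1) · log₁₀([out]/[in]), so log₁₀([out]/[in]) = -29.2 × -1 / 58.4 = 0.5000.
[out]/[in] = 10^(0.5000) = 3.162.
[in] = 103 / 3.162 = 32.57 mM.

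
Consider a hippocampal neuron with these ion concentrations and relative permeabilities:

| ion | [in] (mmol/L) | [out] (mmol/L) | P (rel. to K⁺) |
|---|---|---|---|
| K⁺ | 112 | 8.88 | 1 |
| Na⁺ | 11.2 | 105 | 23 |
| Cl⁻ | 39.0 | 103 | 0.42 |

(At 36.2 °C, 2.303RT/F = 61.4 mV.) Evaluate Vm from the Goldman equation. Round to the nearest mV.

Vm = 61.4 · log₁₀[(Σ P·[cation]ₒ + Σ P·[anion]ᵢ) / (Σ P·[cation]ᵢ + Σ P·[anion]ₒ)]
Numerator = 1×8.88 + 23×105 + 0.42×39.0 = 2440
Denominator = 1×112 + 23×11.2 + 0.42×103 = 412.9
Vm = 61.4 · log₁₀(5.9106) = 61.4 × (0.7716) = 47.38 mV

47 mV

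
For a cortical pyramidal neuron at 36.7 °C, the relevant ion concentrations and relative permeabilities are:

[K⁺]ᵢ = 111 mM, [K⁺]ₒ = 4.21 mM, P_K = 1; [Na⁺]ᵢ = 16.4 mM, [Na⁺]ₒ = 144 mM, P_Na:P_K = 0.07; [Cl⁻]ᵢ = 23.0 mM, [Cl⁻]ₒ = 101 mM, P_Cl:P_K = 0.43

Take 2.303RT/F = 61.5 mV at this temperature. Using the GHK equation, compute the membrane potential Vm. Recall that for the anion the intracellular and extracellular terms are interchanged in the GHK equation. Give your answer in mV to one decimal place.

Vm = 61.5 · log₁₀[(Σ P·[cation]ₒ + Σ P·[anion]ᵢ) / (Σ P·[cation]ᵢ + Σ P·[anion]ₒ)]
Numerator = 1×4.21 + 0.07×144 + 0.43×23.0 = 24.18
Denominator = 1×111 + 0.07×16.4 + 0.43×101 = 155.6
Vm = 61.5 · log₁₀(0.15542) = 61.5 × (-0.8085) = -49.72 mV

-49.7 mV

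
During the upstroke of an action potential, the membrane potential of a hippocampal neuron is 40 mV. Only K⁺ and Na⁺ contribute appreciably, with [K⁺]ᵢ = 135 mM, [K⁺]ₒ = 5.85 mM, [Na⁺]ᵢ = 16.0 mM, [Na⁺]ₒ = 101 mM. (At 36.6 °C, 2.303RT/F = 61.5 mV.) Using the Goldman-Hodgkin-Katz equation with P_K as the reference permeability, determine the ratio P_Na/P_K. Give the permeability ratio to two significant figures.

20

Let α = P_Na/P_K. GHK: Vm = 61.5·log₁₀[(Kₒ + α·Naₒ)/(Kᵢ + α·Naᵢ)].
10^(Vm/61.5) = 10^(40.0/61.5) = 4.471
So 4.471·(Kᵢ + α·Naᵢ) = Kₒ + α·Naₒ → α = (4.471·135.0 − 5.85) / (101.0 − 4.471·16.0)
α = (603.6 − 5.85) / (101.0 − 71.54) = 597.7/29.46 = 20.29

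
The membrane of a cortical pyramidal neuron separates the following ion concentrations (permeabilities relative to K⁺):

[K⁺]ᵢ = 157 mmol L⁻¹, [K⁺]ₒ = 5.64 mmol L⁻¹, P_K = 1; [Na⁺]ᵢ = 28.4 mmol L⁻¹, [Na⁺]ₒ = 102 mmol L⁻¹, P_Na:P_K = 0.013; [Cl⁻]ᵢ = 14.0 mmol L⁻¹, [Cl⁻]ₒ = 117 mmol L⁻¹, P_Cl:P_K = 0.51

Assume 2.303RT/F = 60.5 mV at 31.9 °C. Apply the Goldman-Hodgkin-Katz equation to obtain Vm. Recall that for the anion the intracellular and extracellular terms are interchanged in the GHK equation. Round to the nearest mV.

-72 mV

Vm = 60.5 · log₁₀[(Σ P·[cation]ₒ + Σ P·[anion]ᵢ) / (Σ P·[cation]ᵢ + Σ P·[anion]ₒ)]
Numerator = 1×5.64 + 0.013×102 + 0.51×14.0 = 14.11
Denominator = 1×157 + 0.013×28.4 + 0.51×117 = 217
Vm = 60.5 · log₁₀(0.064993) = 60.5 × (-1.1871) = -71.82 mV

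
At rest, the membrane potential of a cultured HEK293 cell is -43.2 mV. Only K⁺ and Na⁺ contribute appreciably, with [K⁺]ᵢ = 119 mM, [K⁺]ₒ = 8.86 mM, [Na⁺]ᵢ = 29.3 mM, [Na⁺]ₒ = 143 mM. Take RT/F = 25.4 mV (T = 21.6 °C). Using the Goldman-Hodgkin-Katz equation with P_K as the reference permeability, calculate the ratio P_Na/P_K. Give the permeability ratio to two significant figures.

0.093

Let α = P_Na/P_K. GHK: Vm = 25.4·ln[(Kₒ + α·Naₒ)/(Kᵢ + α·Naᵢ)].
e^(Vm/25.4) = e^(-43.2/25.4) = 0.18254
So 0.18254·(Kᵢ + α·Naᵢ) = Kₒ + α·Naₒ → α = (0.18254·119.0 − 8.86) / (143.0 − 0.18254·29.3)
α = (21.72 − 8.86) / (143.0 − 5.348) = 12.86/137.7 = 0.09344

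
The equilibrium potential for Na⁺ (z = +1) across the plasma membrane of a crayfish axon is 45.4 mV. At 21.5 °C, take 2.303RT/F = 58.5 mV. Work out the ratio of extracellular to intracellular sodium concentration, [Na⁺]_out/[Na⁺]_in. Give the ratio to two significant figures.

6.0

log₁₀([out]/[in]) = E·z/(58.5) = 45.4 × 1 / 58.5 = 0.7761
[out]/[in] = 10^(0.7761) = 5.971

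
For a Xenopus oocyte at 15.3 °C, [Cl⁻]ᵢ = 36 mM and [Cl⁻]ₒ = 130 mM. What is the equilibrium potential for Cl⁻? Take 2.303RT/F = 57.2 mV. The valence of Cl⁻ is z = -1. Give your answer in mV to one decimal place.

-31.9 mV

E = (57.2/z) · log₁₀([Cl⁻]_out/[Cl⁻]_in) with z = -1.
For an anion, dividing by z = -1 reverses the sign.
= (57.2/-1) · log₁₀(130/36) = -57.20 · log₁₀(3.611)
= -57.20 · (0.5576) = -31.90 mV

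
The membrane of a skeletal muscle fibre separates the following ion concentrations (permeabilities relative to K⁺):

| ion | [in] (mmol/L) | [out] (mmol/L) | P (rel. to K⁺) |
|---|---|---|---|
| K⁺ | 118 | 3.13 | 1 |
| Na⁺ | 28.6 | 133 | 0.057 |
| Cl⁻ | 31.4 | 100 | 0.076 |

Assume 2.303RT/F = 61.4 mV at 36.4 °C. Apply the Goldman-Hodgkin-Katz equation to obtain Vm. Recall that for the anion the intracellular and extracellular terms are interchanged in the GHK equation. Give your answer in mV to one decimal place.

Vm = 61.4 · log₁₀[(Σ P·[cation]ₒ + Σ P·[anion]ᵢ) / (Σ P·[cation]ᵢ + Σ P·[anion]ₒ)]
Numerator = 1×3.13 + 0.057×133 + 0.076×31.4 = 13.1
Denominator = 1×118 + 0.057×28.6 + 0.076×100 = 127.2
Vm = 61.4 · log₁₀(0.10294) = 61.4 × (-0.9874) = -60.63 mV

-60.6 mV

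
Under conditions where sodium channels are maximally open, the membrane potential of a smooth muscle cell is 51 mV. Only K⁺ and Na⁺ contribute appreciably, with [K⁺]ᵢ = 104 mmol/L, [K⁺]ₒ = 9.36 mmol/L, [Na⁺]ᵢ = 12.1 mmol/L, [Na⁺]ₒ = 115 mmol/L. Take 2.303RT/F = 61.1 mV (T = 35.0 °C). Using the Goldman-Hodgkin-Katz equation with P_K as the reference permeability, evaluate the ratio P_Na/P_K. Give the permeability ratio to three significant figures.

Let α = P_Na/P_K. GHK: Vm = 61.1·log₁₀[(Kₒ + α·Naₒ)/(Kᵢ + α·Naᵢ)].
10^(Vm/61.1) = 10^(51.0/61.1) = 6.8344
So 6.8344·(Kᵢ + α·Naᵢ) = Kₒ + α·Naₒ → α = (6.8344·104.0 − 9.36) / (115.0 − 6.8344·12.1)
α = (710.8 − 9.36) / (115.0 − 82.7) = 701.4/32.3 = 21.71

21.7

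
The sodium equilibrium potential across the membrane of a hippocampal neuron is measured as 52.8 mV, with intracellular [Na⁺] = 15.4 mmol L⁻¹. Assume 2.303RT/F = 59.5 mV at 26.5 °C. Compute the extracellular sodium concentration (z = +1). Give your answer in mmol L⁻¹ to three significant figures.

Nernst: E = (59.5/1) · log₁₀([out]/[in]), so log₁₀([out]/[in]) = 52.8 × 1 / 59.5 = 0.8874.
[out]/[in] = 10^(0.8874) = 7.716.
[out] = 7.716 × 15.4 = 118.8 mmol L⁻¹.

119 mmol L⁻¹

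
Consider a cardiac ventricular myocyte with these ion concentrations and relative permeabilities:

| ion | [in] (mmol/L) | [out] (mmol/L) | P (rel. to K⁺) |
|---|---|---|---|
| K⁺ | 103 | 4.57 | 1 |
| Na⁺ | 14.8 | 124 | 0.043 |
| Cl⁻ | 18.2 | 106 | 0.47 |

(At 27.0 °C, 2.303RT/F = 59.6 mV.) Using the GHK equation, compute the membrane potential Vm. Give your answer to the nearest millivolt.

Vm = 59.6 · log₁₀[(Σ P·[cation]ₒ + Σ P·[anion]ᵢ) / (Σ P·[cation]ᵢ + Σ P·[anion]ₒ)]
Numerator = 1×4.57 + 0.043×124 + 0.47×18.2 = 18.46
Denominator = 1×103 + 0.043×14.8 + 0.47×106 = 153.5
Vm = 59.6 · log₁₀(0.12027) = 59.6 × (-0.9198) = -54.82 mV

-55 mV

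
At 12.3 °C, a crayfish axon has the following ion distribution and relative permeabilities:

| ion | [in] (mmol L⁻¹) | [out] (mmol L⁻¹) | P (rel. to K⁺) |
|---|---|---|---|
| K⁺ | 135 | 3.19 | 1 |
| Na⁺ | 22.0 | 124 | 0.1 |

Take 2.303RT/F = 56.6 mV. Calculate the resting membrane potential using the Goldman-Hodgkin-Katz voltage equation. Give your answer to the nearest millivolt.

Vm = 56.6 · log₁₀[(Σ P·[cation]ₒ + Σ P·[anion]ᵢ) / (Σ P·[cation]ᵢ + Σ P·[anion]ₒ)]
Numerator = 1×3.19 + 0.1×124 = 15.59
Denominator = 1×135 + 0.1×22.0 = 137.2
Vm = 56.6 · log₁₀(0.11363) = 56.6 × (-0.9445) = -53.46 mV

-53 mV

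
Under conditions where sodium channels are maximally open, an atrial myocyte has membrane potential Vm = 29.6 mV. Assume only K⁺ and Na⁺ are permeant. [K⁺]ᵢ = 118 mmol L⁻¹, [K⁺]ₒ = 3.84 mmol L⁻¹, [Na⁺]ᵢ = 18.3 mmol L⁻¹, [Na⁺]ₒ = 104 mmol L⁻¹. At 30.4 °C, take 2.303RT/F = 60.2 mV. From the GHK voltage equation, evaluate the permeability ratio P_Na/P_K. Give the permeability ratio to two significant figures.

7.7

Let α = P_Na/P_K. GHK: Vm = 60.2·log₁₀[(Kₒ + α·Naₒ)/(Kᵢ + α·Naᵢ)].
10^(Vm/60.2) = 10^(29.6/60.2) = 3.1024
So 3.1024·(Kᵢ + α·Naᵢ) = Kₒ + α·Naₒ → α = (3.1024·118.0 − 3.84) / (104.0 − 3.1024·18.3)
α = (366.1 − 3.84) / (104.0 − 56.77) = 362.2/47.23 = 7.67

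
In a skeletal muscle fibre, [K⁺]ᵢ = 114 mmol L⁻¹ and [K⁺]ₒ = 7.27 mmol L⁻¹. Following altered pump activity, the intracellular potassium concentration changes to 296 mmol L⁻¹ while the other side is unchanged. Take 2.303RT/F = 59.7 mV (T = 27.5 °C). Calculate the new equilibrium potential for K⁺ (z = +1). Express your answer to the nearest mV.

After the shift: [K⁺]_out = 7.27, [K⁺]_in = 296 mmol L⁻¹.
E_new = (59.7/1)·log₁₀(7.27/296) = 59.70 · (-1.6098) = -96.10 mV

-96 mV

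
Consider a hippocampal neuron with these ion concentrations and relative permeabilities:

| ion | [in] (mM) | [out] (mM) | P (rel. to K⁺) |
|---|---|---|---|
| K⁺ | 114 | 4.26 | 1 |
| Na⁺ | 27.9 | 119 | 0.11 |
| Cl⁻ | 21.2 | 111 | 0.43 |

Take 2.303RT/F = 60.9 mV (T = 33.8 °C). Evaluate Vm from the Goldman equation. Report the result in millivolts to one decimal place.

Vm = 60.9 · log₁₀[(Σ P·[cation]ₒ + Σ P·[anion]ᵢ) / (Σ P·[cation]ᵢ + Σ P·[anion]ₒ)]
Numerator = 1×4.26 + 0.11×119 + 0.43×21.2 = 26.47
Denominator = 1×114 + 0.11×27.9 + 0.43×111 = 164.8
Vm = 60.9 · log₁₀(0.1606) = 60.9 × (-0.7943) = -48.37 mV

-48.4 mV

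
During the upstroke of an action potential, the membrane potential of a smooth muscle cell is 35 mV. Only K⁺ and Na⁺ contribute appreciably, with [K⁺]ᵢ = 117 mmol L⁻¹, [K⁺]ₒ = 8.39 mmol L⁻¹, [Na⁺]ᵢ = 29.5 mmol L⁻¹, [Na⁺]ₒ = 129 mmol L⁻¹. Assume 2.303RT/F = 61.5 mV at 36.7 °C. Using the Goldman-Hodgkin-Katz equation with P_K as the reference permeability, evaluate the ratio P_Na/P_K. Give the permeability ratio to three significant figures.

Let α = P_Na/P_K. GHK: Vm = 61.5·log₁₀[(Kₒ + α·Naₒ)/(Kᵢ + α·Naᵢ)].
10^(Vm/61.5) = 10^(35.0/61.5) = 3.7077
So 3.7077·(Kᵢ + α·Naᵢ) = Kₒ + α·Naₒ → α = (3.7077·117.0 − 8.39) / (129.0 − 3.7077·29.5)
α = (433.8 − 8.39) / (129.0 − 109.4) = 425.4/19.62 = 21.68

21.7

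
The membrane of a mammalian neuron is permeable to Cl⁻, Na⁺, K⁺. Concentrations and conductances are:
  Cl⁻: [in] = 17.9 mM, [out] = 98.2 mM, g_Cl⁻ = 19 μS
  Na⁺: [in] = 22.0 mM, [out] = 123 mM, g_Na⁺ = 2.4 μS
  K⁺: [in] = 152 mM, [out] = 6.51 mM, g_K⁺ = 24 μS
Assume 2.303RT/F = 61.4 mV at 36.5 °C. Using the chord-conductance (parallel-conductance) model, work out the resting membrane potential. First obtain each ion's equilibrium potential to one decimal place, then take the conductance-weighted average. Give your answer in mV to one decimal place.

-61.0 mV

E_Cl⁻ = (61.4/-1)·log₁₀(98.2/17.9) = -45.4 mV
E_Na⁺ = (61.4/1)·log₁₀(123/22.0) = 45.9 mV
E_K⁺ = (61.4/1)·log₁₀(6.51/152) = -84.0 mV
Vm = (Σ gᵢEᵢ)/(Σ gᵢ) = (19·-45.4 + 2.4·45.9 + 24·-84.0) / (19 + 2.4 + 24)
= -2768.44 / 45.4 = -60.98 mV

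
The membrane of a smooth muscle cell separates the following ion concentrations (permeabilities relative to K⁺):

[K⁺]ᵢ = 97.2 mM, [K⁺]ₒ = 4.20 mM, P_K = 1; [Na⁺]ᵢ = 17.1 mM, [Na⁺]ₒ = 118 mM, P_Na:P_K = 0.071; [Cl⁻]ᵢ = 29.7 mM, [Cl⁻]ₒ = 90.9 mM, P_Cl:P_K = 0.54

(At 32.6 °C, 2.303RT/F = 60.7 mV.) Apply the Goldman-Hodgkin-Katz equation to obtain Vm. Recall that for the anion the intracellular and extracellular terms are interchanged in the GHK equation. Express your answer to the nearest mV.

-43 mV

Vm = 60.7 · log₁₀[(Σ P·[cation]ₒ + Σ P·[anion]ᵢ) / (Σ P·[cation]ᵢ + Σ P·[anion]ₒ)]
Numerator = 1×4.20 + 0.071×118 + 0.54×29.7 = 28.62
Denominator = 1×97.2 + 0.071×17.1 + 0.54×90.9 = 147.5
Vm = 60.7 · log₁₀(0.19401) = 60.7 × (-0.7122) = -43.23 mV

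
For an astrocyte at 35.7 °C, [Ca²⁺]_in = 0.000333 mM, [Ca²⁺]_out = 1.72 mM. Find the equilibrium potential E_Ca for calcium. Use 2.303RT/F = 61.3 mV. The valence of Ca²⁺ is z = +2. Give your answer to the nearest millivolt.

114 mV

E = (61.3/z) · log₁₀([Ca²⁺]_out/[Ca²⁺]_in) with z = +2.
= (61.3/2) · log₁₀(1.72/0.000333) = 30.65 · log₁₀(5165)
= 30.65 · (3.7131) = 113.81 mV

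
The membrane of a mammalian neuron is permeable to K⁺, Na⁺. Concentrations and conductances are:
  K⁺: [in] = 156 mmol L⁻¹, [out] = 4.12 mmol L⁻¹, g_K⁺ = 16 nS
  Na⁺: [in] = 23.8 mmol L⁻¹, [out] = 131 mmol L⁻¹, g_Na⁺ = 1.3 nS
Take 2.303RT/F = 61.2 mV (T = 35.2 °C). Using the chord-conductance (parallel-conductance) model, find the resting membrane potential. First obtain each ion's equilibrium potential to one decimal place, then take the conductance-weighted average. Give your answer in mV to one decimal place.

E_K⁺ = (61.2/1)·log₁₀(4.12/156) = -96.6 mV
E_Na⁺ = (61.2/1)·log₁₀(131/23.8) = 45.3 mV
Vm = (Σ gᵢEᵢ)/(Σ gᵢ) = (16·-96.6 + 1.3·45.3) / (16 + 1.3)
= -1486.71 / 17.3 = -85.94 mV

-85.9 mV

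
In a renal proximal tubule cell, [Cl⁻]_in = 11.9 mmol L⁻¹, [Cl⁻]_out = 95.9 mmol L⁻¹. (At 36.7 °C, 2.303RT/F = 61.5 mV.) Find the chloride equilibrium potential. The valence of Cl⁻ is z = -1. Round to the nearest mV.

-56 mV

E = (61.5/z) · log₁₀([Cl⁻]_out/[Cl⁻]_in) with z = -1.
For an anion, dividing by z = -1 reverses the sign.
= (61.5/-1) · log₁₀(95.9/11.9) = -61.50 · log₁₀(8.059)
= -61.50 · (0.9063) = -55.74 mV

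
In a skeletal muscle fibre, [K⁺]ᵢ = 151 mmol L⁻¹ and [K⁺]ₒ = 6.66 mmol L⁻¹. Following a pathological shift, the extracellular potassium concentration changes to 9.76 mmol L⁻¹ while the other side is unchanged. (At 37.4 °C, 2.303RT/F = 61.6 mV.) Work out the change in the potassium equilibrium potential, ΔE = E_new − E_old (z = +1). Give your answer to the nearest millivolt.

10 mV

E_old = (61.6/1)·log₁₀(6.66/151) = -83.50 mV
E_new = (61.6/1)·log₁₀(9.76/151) = -73.27 mV
ΔE = -73.27 − (-83.50) = 10.22 mV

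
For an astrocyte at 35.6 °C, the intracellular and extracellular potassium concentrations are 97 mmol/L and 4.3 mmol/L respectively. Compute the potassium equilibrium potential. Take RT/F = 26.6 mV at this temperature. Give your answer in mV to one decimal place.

E = (26.6/z) · ln([K⁺]_out/[K⁺]_in) with z = +1.
= (26.6/1) · ln(4.3/97) = 26.60 · ln(0.04433)
= 26.60 · (-3.1161) = -82.89 mV

-82.9 mV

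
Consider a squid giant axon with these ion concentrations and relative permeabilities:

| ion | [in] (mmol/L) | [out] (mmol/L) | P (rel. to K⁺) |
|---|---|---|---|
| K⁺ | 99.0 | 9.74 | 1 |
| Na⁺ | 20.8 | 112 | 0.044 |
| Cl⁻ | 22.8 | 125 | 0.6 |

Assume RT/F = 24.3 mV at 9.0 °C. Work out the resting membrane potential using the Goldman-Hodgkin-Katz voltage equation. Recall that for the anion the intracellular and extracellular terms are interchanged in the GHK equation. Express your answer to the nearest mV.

-44 mV

Vm = 24.3 · ln[(Σ P·[cation]ₒ + Σ P·[anion]ᵢ) / (Σ P·[cation]ᵢ + Σ P·[anion]ₒ)]
Numerator = 1×9.74 + 0.044×112 + 0.6×22.8 = 28.35
Denominator = 1×99.0 + 0.044×20.8 + 0.6×125 = 174.9
Vm = 24.3 · ln(0.16207) = 24.3 × (-1.8197) = -44.22 mV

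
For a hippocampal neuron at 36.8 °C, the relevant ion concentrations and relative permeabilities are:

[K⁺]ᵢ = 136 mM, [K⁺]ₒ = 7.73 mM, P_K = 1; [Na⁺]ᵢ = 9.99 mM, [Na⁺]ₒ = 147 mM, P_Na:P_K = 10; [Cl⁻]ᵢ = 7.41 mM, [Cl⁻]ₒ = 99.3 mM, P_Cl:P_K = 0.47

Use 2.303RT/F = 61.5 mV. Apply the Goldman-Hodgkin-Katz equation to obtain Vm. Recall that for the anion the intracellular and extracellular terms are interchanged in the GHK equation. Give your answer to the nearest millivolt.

Vm = 61.5 · log₁₀[(Σ P·[cation]ₒ + Σ P·[anion]ᵢ) / (Σ P·[cation]ᵢ + Σ P·[anion]ₒ)]
Numerator = 1×7.73 + 10×147 + 0.47×7.41 = 1481
Denominator = 1×136 + 10×9.99 + 0.47×99.3 = 282.6
Vm = 61.5 · log₁₀(5.2419) = 61.5 × (0.7195) = 44.25 mV

44 mV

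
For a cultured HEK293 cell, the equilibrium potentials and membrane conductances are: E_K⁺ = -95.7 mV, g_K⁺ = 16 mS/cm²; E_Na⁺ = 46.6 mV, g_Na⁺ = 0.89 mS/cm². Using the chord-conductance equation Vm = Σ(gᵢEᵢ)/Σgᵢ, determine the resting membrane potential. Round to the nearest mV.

-88 mV

Σ gᵢEᵢ = 16·(-95.7) + 0.89·(46.6) = -1489.73
Σ gᵢ = 16 + 0.89 = 16.89
Vm = -1489.73 / 16.89 = -88.20 mV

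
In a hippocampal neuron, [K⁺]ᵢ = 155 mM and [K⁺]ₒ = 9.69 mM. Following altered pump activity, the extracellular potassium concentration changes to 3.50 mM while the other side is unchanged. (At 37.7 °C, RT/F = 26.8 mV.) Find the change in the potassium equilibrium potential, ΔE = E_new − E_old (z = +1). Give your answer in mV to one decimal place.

E_old = (26.8/1)·ln(9.69/155) = -74.30 mV
E_new = (26.8/1)·ln(3.50/155) = -101.59 mV
ΔE = -101.59 − (-74.30) = -27.29 mV

-27.3 mV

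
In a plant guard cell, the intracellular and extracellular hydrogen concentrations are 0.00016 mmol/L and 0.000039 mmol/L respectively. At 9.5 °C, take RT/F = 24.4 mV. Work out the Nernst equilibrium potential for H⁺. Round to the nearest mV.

E = (24.4/z) · ln([H⁺]_out/[H⁺]_in) with z = +1.
= (24.4/1) · ln(0.000039/0.00016) = 24.40 · ln(0.2437)
= 24.40 · (-1.4116) = -34.44 mV

-34 mV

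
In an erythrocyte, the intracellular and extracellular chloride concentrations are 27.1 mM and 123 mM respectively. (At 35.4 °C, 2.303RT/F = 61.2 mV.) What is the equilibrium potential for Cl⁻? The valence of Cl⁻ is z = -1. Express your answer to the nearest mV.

E = (61.2/z) · log₁₀([Cl⁻]_out/[Cl⁻]_in) with z = -1.
For an anion, dividing by z = -1 reverses the sign.
= (61.2/-1) · log₁₀(123/27.1) = -61.20 · log₁₀(4.539)
= -61.20 · (0.6569) = -40.20 mV

-40 mV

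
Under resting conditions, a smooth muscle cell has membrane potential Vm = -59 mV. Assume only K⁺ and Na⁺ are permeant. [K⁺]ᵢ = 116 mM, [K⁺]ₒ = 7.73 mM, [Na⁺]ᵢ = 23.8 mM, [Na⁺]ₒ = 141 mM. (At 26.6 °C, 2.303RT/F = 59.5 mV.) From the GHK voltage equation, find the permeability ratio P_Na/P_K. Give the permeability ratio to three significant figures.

0.0296

Let α = P_Na/P_K. GHK: Vm = 59.5·log₁₀[(Kₒ + α·Naₒ)/(Kᵢ + α·Naᵢ)].
10^(Vm/59.5) = 10^(-59.0/59.5) = 0.10195
So 0.10195·(Kᵢ + α·Naᵢ) = Kₒ + α·Naₒ → α = (0.10195·116.0 − 7.73) / (141.0 − 0.10195·23.8)
α = (11.83 − 7.73) / (141.0 − 2.427) = 4.097/138.6 = 0.02956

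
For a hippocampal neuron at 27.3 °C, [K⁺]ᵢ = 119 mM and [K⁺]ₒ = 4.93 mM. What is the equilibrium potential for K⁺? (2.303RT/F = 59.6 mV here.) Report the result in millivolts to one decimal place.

E = (59.6/z) · log₁₀([K⁺]_out/[K⁺]_in) with z = +1.
= (59.6/1) · log₁₀(4.93/119) = 59.60 · log₁₀(0.04143)
= 59.60 · (-1.3827) = -82.41 mV

-82.4 mV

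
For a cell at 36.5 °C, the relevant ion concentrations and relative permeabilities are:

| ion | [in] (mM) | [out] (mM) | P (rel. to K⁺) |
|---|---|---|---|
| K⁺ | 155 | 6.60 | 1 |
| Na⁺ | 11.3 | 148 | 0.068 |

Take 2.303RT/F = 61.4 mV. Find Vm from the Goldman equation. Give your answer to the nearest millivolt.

-60 mV

Vm = 61.4 · log₁₀[(Σ P·[cation]ₒ + Σ P·[anion]ᵢ) / (Σ P·[cation]ᵢ + Σ P·[anion]ₒ)]
Numerator = 1×6.60 + 0.068×148 = 16.66
Denominator = 1×155 + 0.068×11.3 = 155.8
Vm = 61.4 · log₁₀(0.10698) = 61.4 × (-0.9707) = -59.60 mV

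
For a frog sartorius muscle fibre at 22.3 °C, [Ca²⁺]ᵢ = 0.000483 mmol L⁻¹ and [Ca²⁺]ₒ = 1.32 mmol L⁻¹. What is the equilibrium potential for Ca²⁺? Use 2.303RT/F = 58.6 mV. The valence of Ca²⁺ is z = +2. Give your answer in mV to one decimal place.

E = (58.6/z) · log₁₀([Ca²⁺]_out/[Ca²⁺]_in) with z = +2.
= (58.6/2) · log₁₀(1.32/0.000483) = 29.30 · log₁₀(2733)
= 29.30 · (3.4366) = 100.69 mV

100.7 mV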